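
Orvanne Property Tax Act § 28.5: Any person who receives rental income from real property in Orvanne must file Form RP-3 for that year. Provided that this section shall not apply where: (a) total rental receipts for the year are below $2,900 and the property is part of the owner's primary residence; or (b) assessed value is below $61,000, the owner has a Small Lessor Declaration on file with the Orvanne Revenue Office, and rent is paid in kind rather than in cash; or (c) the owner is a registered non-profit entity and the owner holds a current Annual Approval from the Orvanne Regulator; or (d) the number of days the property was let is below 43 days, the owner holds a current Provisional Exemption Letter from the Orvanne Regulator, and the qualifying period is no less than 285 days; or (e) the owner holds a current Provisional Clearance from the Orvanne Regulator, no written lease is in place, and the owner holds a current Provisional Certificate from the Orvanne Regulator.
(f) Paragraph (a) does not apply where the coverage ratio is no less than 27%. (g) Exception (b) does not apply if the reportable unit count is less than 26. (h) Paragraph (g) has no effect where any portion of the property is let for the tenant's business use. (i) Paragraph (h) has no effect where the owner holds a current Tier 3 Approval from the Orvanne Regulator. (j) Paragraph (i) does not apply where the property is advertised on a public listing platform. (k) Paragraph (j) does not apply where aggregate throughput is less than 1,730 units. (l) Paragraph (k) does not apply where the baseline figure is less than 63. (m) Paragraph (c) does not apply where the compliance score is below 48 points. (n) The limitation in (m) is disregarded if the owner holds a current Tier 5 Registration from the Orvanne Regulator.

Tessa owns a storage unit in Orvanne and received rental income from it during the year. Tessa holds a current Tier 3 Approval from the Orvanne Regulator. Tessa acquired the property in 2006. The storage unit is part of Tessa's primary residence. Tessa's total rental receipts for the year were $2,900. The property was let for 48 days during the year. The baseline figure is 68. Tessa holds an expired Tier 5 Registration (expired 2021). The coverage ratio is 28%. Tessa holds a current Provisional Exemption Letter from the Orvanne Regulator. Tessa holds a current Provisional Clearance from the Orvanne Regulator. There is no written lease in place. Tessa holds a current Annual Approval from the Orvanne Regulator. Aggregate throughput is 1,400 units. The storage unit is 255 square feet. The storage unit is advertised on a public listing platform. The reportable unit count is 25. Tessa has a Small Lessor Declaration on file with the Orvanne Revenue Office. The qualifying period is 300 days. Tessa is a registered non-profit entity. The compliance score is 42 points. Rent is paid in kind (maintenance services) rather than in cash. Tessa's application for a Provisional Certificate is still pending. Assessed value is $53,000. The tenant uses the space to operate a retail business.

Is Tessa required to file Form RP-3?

Yes — Tessa must file Form RP-3.

Exception (a) requires that total rental receipts for the year are below $2,900; but total rental receipts for the year are $2,900, not below $2,900, so (a) is unavailable.
Exception (b)'s conditions are all satisfied: assessed value is $53,000, below the $61,000 limit; a Small Lessor Declaration is on file; rent is paid in kind. Turning to paragraphs (g)–(l): (g) is triggered — the reportable unit count is 25, less than the 26 limit. (h) would limit (g) — the space is let for business use — but (i) sets (h) aside: (i) operates against (h): a current Tier 3 Approval is held. (j) would limit (i) — the property is publicly advertised — but (k) sets (j) aside: (k) applies — aggregate throughput is 1,400 units, less than the 1,730 units limit. (l), which would lift (k), is not triggered — the baseline figure is 68, not less than 63. (b) is therefore removed.
All of (c)'s requirements are met (Tessa is a registered non-profit; a current Annual Approval is held). However, paragraphs (m)–(n) must be considered: (m) applies — the compliance score is 42 points, below the 48 points limit. (n), which would lift (m), is inapplicable — the Tier 5 Registration is not current. (c) is therefore removed.
Exception (d) requires that the number of days the property was let is below 43 days; but the number of days the property was let is 48 days, not below 43 days, so (d) is unavailable.
Exception (e) does not apply: the Provisional Certificate is not current.
No exception is made out. Tessa falls within the general rule.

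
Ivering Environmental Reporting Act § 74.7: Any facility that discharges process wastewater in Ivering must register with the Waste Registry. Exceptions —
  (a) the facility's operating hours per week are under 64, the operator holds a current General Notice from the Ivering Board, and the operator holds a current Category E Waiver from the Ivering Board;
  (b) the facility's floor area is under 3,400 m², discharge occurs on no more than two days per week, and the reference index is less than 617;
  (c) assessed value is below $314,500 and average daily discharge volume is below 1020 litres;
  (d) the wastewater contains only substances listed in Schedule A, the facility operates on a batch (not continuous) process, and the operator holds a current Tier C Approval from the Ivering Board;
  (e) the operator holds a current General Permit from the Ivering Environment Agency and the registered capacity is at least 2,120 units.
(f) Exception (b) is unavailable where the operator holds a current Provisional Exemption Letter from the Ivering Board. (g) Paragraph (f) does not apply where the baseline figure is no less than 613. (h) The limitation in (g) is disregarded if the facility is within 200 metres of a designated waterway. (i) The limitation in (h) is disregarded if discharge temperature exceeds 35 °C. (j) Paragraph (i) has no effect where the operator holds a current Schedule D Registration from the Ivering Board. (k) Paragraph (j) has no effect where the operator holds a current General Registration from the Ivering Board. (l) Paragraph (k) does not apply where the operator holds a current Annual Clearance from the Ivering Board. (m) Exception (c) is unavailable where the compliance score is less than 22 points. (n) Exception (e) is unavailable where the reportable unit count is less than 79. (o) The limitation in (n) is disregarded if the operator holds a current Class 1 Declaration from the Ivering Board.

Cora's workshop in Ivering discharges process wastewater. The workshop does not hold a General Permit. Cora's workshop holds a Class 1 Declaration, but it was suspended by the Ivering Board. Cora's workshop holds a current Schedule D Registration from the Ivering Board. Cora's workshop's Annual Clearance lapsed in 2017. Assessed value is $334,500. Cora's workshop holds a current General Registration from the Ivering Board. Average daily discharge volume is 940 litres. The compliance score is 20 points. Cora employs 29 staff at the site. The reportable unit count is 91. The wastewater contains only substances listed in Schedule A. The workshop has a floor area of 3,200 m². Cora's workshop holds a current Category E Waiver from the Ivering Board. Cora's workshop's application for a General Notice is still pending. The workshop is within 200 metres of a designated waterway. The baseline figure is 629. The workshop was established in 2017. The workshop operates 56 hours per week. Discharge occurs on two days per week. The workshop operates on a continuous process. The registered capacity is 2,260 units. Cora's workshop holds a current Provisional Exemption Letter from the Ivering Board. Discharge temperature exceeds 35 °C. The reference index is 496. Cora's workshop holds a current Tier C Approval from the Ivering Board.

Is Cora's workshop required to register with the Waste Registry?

No — exception (b) applies; Cora's workshop is not required to register with the Waste Registry.

Exception (a) fails — there is no General Notice in force.
Exception (b): the facility's floor area is 3,200 m², under the 3,400 m² limit; discharge occurs on no more than two days per week; the reference index is 496, less than the 617 limit — every condition holds. Applying paragraphs (f)–(l): (f) would limit (b) — a current Provisional Exemption Letter is held — but (g) sets (f) aside: (g) is engaged — the baseline figure is 629, meeting the 613 threshold. (h) would limit (g) — the workshop is within 200 m of a designated waterway — but (i) sets (h) aside: (i) is engaged — discharge temperature exceeds 35 °C. (j) is triggered (a current Schedule D Registration is held), but is overridden by (k): (k) operates — a current General Registration is held. (l) is not triggered (the Annual Clearance is not current), so (k) stands. (b) remains available.
Exception (c) fails — assessed value is $334,500, not below $314,500.
Exception (d) does not apply: the facility operates on a continuous process.
Exception (e) does not apply: no General Permit is held.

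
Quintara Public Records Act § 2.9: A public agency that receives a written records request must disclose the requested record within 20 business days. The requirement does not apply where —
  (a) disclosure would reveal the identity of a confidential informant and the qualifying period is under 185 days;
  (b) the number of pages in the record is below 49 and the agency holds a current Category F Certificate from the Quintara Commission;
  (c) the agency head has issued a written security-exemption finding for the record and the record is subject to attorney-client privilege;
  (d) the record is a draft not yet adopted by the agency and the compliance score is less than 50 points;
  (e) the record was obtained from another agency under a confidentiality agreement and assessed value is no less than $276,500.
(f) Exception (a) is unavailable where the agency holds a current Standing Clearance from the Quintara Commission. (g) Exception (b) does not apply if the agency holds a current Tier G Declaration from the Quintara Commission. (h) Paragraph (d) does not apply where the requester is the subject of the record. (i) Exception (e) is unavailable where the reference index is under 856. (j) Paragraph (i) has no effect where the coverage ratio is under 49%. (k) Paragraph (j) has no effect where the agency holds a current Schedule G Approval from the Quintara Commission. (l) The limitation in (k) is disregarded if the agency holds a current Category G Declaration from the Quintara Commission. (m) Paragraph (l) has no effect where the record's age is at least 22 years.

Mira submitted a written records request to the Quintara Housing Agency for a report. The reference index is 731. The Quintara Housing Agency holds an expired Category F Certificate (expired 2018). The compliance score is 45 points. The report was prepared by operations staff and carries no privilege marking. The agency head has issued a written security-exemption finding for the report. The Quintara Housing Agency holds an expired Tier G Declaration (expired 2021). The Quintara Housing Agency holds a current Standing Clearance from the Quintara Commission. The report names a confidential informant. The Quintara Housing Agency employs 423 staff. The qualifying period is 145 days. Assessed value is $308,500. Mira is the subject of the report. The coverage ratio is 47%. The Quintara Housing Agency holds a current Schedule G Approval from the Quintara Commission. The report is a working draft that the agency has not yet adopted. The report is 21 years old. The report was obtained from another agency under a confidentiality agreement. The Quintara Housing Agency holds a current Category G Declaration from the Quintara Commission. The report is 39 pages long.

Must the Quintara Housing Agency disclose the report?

Exception (a) is satisfied on its face — the report names a confidential informant; the qualifying period is 145 days, under the 185 days limit. Turning to paragraph (f): (f) is triggered — a current Standing Clearance is held. (a) is therefore removed.
Exception (b) does not apply: there is no Category F Certificate in force.
Exception (c) fails — the report carries no privilege marking.
Exception (d) is satisfied on its face — the report is an unadopted draft; the compliance score is 45 points, less than the 50 points limit. But: (h) applies — Mira is the subject of the report. (d) is therefore removed.
All of (e)'s requirements are met (the report was obtained under a confidentiality agreement; assessed value is $308,500, meeting the $276,500 threshold). Considering the limiting provisions: (i) applies (the reference index is 731, under the 856 limit), but is set aside by (j): (j) operates against (i): the coverage ratio is 47%, under the 49% limit. (k) applies (a current Schedule G Approval is held), but is displaced by (l): (l) operates against (k): a current Category G Declaration is held. (m) does not operate here (the record's age is 21 years, short of 22 years), so (l) stands. Exception (e) stands.

No — exception (e) applies; the Quintara Housing Agency is not required to disclose the report.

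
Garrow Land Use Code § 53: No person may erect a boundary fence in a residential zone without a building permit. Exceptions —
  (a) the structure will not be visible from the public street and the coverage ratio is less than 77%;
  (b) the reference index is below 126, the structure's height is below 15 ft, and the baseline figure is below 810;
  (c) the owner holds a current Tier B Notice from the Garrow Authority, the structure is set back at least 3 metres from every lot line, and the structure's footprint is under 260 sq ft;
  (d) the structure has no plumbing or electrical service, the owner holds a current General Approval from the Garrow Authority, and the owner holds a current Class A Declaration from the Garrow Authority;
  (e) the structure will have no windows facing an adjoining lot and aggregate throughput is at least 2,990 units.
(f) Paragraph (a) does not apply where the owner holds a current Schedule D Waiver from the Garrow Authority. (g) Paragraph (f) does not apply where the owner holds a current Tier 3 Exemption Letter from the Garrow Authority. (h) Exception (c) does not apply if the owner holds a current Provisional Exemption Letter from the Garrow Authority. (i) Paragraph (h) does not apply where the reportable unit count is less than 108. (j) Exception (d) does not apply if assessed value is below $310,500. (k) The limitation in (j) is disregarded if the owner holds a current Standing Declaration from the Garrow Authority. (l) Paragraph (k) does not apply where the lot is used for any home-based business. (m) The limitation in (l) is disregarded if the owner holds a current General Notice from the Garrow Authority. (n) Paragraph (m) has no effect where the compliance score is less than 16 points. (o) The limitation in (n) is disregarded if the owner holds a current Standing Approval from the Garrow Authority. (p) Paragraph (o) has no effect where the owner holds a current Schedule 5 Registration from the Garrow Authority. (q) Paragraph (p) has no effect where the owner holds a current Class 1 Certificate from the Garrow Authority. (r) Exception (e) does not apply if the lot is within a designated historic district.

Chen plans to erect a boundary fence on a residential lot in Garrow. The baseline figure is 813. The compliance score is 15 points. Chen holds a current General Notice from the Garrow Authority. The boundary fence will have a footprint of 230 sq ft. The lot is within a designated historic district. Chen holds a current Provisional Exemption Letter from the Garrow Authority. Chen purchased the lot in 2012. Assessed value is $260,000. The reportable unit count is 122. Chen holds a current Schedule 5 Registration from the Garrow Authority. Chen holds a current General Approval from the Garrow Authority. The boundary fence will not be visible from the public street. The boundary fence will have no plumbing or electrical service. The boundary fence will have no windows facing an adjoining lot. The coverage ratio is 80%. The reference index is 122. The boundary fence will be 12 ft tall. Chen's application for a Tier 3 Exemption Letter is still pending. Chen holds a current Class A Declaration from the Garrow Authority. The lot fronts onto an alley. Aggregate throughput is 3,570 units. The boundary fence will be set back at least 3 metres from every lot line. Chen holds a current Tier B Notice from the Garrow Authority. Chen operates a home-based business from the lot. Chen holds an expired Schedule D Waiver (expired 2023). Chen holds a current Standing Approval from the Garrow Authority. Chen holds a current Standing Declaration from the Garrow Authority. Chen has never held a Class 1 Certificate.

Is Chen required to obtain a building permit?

Yes — Chen must obtain a building permit.

Exception (a) requires that the coverage ratio is less than 77%; but the coverage ratio is 80%, not less than 77%, so (a) is unavailable.
Exception (b) requires that the baseline figure is below 810; but the baseline figure is 813, not below 810, so (b) is unavailable.
All of (c)'s requirements are met (a current Tier B Notice is held; the setback is at least 3 m on every side; the structure's footprint is 230 sq ft, under the 260 sq ft limit). But: (h) operates against (c): a current Provisional Exemption Letter is held. (i), which would lift (h), is not triggered — the reportable unit count is 122, not less than 108. Exception (c) does not apply.
Exception (d): there is no plumbing or electrical service; a current General Approval is held; a current Class A Declaration is held — every condition holds. Turning to paragraphs (j)–(q): (j) applies — assessed value is $260,000, below the $310,500 limit. (k) would limit (j) — a current Standing Declaration is held — but (l) sets (k) aside: (l) operates against (k): a home-based business operates on the lot. (m) would limit (l) — a current General Notice is held — but (n) sets (m) aside: (n) operates — the compliance score is 15 points, less than the 16 points limit. (o) would limit (n) — a current Standing Approval is held — but (p) sets (o) aside: (p) is triggered — a current Schedule 5 Registration is held. (q) does not operate here (there is no Class 1 Certificate in force), so (p) stands. Exception (d) does not apply.
Exception (e) is satisfied on its face — no windows face an adjoining lot; aggregate throughput is 3,570 units, meeting the 2,990 units threshold. However, paragraph (r) must be considered: (r) operates against (e): the lot is in a historic district. (e) is therefore removed.
None of the exceptions is available; § 53 applies in full.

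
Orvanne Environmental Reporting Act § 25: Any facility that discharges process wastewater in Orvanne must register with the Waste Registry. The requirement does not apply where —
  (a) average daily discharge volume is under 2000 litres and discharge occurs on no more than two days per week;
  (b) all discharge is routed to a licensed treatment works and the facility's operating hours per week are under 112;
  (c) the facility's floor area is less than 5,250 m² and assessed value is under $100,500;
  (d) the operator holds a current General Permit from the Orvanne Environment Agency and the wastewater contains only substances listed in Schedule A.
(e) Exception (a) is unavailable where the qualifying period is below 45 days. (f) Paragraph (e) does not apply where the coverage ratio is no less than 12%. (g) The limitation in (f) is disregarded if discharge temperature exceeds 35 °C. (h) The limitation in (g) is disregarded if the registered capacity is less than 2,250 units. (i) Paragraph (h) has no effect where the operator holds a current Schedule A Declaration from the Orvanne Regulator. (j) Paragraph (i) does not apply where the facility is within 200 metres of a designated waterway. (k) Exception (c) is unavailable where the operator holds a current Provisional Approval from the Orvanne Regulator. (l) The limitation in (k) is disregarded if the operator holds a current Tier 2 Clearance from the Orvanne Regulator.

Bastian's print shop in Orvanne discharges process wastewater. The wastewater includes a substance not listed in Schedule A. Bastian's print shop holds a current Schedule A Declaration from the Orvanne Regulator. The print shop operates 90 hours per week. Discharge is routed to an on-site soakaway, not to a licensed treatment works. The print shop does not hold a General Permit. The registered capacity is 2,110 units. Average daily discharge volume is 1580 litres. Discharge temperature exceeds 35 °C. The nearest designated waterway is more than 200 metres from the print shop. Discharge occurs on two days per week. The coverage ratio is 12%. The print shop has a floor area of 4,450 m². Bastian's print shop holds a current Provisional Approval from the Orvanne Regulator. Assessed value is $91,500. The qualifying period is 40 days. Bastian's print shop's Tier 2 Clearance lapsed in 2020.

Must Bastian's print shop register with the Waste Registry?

Exception (a): average daily discharge volume is 1580 litres, under the 2000 litres limit; discharge occurs on no more than two days per week — every condition holds. But applying paragraphs (e)–(j): (e) operates against (a): the qualifying period is 40 days, below the 45 days limit. (f) would limit (e) — the coverage ratio is 12%, meeting the 12% threshold — but (g) sets (f) aside: (g) operates against (f): discharge temperature exceeds 35 °C. (h) is engaged (the registered capacity is 2,110 units, less than the 2,250 units limit), but is displaced by (i): (i) operates — a current Schedule A Declaration is held. (j) is not engaged (the print shop is more than 200 m from any designated waterway), so (i) stands. Exception (a) does not apply.
Exception (b) requires that all discharge is routed to a licensed treatment works; but discharge is not routed to a licensed treatment works, so (b) is unavailable.
All of (c)'s requirements are met (the facility's floor area is 4,450 m², less than the 5,250 m² limit; assessed value is $91,500, under the $100,500 limit). Turning to paragraphs (k)–(l): (k) is triggered — a current Provisional Approval is held. (l), which would lift (k), does not operate here — the Tier 2 Clearance is not current. Exception (c) does not apply.
Exception (d) does not apply: no General Permit is held.
No exception displaces § 25.

Yes — Bastian's print shop must register with the Waste Registry.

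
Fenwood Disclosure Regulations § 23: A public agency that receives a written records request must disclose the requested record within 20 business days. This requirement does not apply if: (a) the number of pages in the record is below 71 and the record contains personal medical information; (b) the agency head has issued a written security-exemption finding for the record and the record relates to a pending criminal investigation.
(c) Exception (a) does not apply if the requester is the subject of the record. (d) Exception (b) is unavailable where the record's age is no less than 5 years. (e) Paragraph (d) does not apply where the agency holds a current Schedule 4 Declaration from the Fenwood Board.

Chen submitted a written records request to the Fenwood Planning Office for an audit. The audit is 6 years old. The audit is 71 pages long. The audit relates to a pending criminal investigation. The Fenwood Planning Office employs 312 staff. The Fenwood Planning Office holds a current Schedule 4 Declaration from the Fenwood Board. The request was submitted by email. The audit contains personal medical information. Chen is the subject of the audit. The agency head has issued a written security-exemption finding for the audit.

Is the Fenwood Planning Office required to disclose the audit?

No — exception (b) applies; the Fenwood Planning Office is not required to disclose the audit.

Exception (a) does not apply: the number of pages in the record is 71, not below 71.
Exception (b)'s conditions are all satisfied: a written security-exemption finding has been issued; the audit relates to a pending investigation. Under paragraphs (d)–(e): (d) would limit (b) — the record's age is 6 years, meeting the 5 years threshold — but (e) sets (d) aside: (e) is triggered — a current Schedule 4 Declaration is held. (b) remains available.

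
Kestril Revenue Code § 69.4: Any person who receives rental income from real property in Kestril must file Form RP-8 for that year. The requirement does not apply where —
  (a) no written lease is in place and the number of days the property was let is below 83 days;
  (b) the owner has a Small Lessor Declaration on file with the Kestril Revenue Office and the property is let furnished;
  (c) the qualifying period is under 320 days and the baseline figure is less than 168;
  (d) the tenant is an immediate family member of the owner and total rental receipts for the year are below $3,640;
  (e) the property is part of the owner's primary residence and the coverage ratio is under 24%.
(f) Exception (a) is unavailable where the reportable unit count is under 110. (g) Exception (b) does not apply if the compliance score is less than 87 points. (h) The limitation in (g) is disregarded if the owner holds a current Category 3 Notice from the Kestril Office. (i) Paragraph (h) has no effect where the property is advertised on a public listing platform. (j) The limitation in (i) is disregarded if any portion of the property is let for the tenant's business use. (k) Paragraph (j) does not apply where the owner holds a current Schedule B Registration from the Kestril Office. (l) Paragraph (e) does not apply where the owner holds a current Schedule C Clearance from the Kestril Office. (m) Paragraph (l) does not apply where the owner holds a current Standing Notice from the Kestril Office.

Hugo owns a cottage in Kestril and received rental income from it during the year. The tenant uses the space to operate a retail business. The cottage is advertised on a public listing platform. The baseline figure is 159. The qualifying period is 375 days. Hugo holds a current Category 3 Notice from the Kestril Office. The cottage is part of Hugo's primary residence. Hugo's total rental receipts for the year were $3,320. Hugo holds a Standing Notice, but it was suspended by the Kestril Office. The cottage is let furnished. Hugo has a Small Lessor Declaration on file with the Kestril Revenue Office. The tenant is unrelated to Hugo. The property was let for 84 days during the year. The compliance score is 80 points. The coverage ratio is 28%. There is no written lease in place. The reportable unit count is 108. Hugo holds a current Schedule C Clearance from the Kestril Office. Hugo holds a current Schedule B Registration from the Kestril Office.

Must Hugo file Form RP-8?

Yes — Hugo must file Form RP-8.

Exception (a) requires that the number of days the property was let is below 83 days; but the number of days the property was let is 84 days, not below 83 days, so (a) is unavailable.
All of (b)'s requirements are met (a Small Lessor Declaration is on file; the property is let furnished). However, paragraphs (g)–(k) must be considered: (g) applies — the compliance score is 80 points, less than the 87 points limit. (h) would limit (g) — a current Category 3 Notice is held — but (i) sets (h) aside: (i) operates against (h): the property is publicly advertised. (j) would limit (i) — the space is let for business use — but (k) sets (j) aside: (k) operates against (j): a current Schedule B Registration is held. Exception (b) does not apply.
Exception (c) requires that the qualifying period is under 320 days; but the qualifying period is 375 days, not under 320 days, so (c) is unavailable.
Exception (d) fails — the tenant is unrelated to the owner.
Exception (e) does not apply: the coverage ratio is 28%, not under 24%.
None of the exceptions is available; § 69.4 applies in full.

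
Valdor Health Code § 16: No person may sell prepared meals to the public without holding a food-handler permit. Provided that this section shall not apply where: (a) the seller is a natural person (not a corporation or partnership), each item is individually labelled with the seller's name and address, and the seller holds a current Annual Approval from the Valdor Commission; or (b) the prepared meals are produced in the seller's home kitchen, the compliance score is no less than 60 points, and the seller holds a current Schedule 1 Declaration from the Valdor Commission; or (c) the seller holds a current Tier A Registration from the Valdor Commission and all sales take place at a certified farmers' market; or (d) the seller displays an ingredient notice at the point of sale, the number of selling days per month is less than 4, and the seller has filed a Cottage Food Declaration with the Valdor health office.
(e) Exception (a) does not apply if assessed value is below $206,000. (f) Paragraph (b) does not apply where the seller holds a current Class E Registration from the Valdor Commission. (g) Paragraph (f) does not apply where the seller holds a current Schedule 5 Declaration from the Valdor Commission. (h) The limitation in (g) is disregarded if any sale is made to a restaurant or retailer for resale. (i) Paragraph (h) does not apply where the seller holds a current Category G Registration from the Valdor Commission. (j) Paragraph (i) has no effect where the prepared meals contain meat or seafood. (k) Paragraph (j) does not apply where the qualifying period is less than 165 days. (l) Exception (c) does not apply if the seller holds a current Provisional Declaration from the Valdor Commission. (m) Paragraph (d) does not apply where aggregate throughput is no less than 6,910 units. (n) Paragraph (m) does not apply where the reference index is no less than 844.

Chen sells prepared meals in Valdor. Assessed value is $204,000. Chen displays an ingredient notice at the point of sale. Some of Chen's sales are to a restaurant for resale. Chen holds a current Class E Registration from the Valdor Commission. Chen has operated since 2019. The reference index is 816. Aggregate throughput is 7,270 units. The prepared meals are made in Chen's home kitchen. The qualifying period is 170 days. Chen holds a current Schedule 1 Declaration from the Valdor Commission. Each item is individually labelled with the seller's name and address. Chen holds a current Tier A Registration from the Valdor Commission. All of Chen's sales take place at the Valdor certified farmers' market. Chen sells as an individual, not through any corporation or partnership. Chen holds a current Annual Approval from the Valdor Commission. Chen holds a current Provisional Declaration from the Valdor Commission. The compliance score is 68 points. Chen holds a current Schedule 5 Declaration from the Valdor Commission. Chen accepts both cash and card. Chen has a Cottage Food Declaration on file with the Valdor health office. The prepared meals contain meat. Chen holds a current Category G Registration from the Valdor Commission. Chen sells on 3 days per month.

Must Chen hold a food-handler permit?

Exception (a) is satisfied on its face — the seller is a natural person; items are individually labelled; a current Annual Approval is held. However, paragraph (e) must be considered: (e) is engaged — assessed value is $204,000, below the $206,000 limit. So (a) is unavailable.
Exception (b): the prepared meals are home-kitchen produced; the compliance score is 68 points, meeting the 60 points threshold; a current Schedule 1 Declaration is held — every condition holds. But: (f) applies — a current Class E Registration is held. (g) would limit (f) — a current Schedule 5 Declaration is held — but (h) sets (g) aside: (h) operates — some sales are to a restaurant for resale. (i) would limit (h) — a current Category G Registration is held — but (j) sets (i) aside: (j) operates against (i): the prepared meals contain meat. (k), which would lift (j), does not operate here — the qualifying period is 170 days, not less than 165 days. So (b) is unavailable.
Exception (c): a current Tier A Registration is held; all sales are at a certified farmers' market — every condition holds. But applying paragraph (l): (l) is triggered — a current Provisional Declaration is held. Exception (c) does not apply.
All of (d)'s requirements are met (an ingredient notice is displayed; the number of selling days per month is 3, less than the 4 limit; a Cottage Food Declaration is on file). But: (m) operates — aggregate throughput is 7,270 units, meeting the 6,910 units threshold. (n) does not operate here (the reference index is 816, short of 844), so (m) stands. So (d) is unavailable.
Every exception is unavailable, so the rule governs.

Yes — Chen must hold a food-handler permit.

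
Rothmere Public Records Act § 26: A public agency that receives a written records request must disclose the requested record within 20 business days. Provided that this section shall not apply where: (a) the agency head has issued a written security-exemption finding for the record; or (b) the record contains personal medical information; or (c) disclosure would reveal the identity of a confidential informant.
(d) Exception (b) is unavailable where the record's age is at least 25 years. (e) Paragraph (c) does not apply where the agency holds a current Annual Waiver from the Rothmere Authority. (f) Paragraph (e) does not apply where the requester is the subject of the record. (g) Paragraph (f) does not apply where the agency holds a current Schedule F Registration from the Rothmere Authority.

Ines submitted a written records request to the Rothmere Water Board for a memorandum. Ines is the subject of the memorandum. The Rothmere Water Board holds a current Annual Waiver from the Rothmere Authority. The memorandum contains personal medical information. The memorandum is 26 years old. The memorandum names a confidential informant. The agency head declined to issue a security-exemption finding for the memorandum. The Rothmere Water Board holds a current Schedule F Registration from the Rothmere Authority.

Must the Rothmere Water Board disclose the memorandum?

Yes — the Rothmere Water Board must disclose the memorandum.

Exception (a) requires that the agency head has issued a written security-exemption finding for the record; but the agency head declined to issue a security-exemption finding, so (a) is unavailable.
Exception (b) is satisfied on its face — the memorandum contains personal medical information. However, paragraph (d) must be considered: (d) operates — the record's age is 26 years, meeting the 25 years threshold. Exception (b) does not apply.
Exception (c)'s conditions are all satisfied: the memorandum names a confidential informant. Turning to paragraphs (e)–(g): (e) is engaged — a current Annual Waiver is held. (f) is triggered (Ines is the subject of the memorandum), but is set aside by (g): (g) operates — a current Schedule F Registration is held. (c) is therefore removed.
No exception applies. The general rule governs.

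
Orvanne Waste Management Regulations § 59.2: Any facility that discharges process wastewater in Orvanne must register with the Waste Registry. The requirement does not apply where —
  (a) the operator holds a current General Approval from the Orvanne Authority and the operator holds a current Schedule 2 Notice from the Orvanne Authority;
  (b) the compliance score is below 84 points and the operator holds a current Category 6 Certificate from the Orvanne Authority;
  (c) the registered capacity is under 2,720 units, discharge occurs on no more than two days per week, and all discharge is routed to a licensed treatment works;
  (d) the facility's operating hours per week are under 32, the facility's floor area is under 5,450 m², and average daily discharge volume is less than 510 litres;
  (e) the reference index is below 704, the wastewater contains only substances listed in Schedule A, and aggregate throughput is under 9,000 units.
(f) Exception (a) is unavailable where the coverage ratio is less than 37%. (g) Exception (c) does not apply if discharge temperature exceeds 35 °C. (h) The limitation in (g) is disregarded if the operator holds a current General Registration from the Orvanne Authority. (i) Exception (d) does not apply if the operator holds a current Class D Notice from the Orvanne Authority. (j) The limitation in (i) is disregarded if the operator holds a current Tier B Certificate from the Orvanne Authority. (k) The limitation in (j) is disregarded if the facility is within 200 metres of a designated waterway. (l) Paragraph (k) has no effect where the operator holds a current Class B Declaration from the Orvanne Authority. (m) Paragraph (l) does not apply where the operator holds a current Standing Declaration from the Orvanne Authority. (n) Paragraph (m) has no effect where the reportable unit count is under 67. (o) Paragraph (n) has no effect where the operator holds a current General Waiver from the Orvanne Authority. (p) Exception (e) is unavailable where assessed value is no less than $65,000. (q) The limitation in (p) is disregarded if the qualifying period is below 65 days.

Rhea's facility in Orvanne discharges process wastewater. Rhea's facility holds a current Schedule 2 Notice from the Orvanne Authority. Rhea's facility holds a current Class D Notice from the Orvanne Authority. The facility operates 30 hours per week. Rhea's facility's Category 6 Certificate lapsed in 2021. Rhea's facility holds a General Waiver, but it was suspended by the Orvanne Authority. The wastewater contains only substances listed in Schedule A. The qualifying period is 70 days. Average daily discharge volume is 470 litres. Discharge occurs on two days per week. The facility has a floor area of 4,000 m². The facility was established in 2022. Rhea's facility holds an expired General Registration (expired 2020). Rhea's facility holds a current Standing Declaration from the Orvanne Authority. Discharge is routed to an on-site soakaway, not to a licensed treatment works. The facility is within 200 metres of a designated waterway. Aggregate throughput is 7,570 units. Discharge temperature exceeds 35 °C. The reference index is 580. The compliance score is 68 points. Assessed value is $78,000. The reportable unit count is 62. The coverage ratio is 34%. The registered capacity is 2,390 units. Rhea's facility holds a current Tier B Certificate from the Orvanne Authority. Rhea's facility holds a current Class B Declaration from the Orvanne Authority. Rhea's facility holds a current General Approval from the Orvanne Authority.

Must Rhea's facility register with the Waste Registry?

No — exception (d) applies; Rhea's facility is not required to register with the Waste Registry.

Exception (a): a current General Approval is held; a current Schedule 2 Notice is held — every condition holds. Turning to paragraph (f): (f) applies — the coverage ratio is 34%, less than the 37% limit. So (a) is unavailable.
Exception (b) fails — no current Category 6 Certificate is held.
Exception (c) fails — discharge is not routed to a licensed treatment works.
Exception (d) is satisfied on its face — the facility's operating hours per week are 30, under the 32 limit; the facility's floor area is 4,000 m², under the 5,450 m² limit; average daily discharge volume is 470 litres, less than the 510 litres limit. Applying paragraphs (i)–(o): (i) would limit (d) — a current Class D Notice is held — but (j) sets (i) aside: (j) applies — a current Tier B Certificate is held. (k) is engaged (the facility is within 200 m of a designated waterway), but is displaced by (l): (l) is engaged — a current Class B Declaration is held. (m) applies (a current Standing Declaration is held), but is itself disapplied by (n): (n) operates against (m): the reportable unit count is 62, under the 67 limit. (o) does not operate here (there is no General Waiver in force), so (n) stands. So (d) applies.
All of (e)'s requirements are met (the reference index is 580, below the 704 limit; the wastewater is Schedule-A-only; aggregate throughput is 7,570 units, under the 9,000 units limit). But applying paragraphs (p)–(q): (p) is triggered — assessed value is $78,000, meeting the $65,000 threshold. (q), which would lift (p), is inapplicable — the qualifying period is 70 days, not below 65 days. (e) is therefore removed.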